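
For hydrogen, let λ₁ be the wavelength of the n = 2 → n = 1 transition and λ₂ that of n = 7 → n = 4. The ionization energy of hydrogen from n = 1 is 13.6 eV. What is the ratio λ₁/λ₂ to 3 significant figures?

0.0561

λ ∝ 1/ΔE ∝ 1/(1/n_f² − 1/n_i²), and the Z² and hc factors cancel in the ratio.
λ₁/λ₂ = (1/4² − 1/7²)/(1/1² − 1/2²) = 0.04209/0.7500 = 0.0561.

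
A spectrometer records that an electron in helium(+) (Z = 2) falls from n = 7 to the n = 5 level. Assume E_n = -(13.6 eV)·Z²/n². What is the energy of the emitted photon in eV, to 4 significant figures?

1.066 eV

The Bohr energies scale as Z², so for Z = 2: E_n = −54.40/n² eV.
E_7 = −54.40/49 = −1.110 eV and E_5 = −54.40/25 = −2.176 eV.
The photon energy is |E_7 − E_5| = 1.066 eV.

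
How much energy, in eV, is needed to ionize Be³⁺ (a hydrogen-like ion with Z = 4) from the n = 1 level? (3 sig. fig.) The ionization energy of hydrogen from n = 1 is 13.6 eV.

218 eV

E_n = −13.6 Z²/n² = −217.6/n² eV for Z = 4.
E_1 = −217.6/1 = −218 eV, so ionization (to E = 0) requires 218 eV.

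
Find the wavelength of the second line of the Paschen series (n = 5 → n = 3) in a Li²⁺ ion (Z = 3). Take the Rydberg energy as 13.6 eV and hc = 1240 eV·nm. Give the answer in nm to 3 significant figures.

142 nm

The Paschen series terminates on n_f = 3; the second line has n_i = 3+2 = 5.
ΔE = 122.4 × (1/3² − 1/5²) = 8.704 eV.
λ = 1240 / 8.704 = 142 nm.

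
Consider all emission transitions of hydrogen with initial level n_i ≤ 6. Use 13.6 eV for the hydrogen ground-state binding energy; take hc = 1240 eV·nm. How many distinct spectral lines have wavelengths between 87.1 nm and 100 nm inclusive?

3

Enumerate all n_i → n_f pairs with 1 ≤ n_f < n_i ≤ 6 and compute λ = 1240 / [13.6·1·(1/n_f² − 1/n_i²)].
Lines falling in [87.1, 100] nm: 6→1 (93.78 nm), 5→1 (94.98 nm), 4→1 (97.25 nm).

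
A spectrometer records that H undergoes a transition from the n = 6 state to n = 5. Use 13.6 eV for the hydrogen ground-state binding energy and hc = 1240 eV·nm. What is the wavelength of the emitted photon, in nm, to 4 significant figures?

ΔE = 13.60 × (1/5² − 1/6²) = 13.60 × 0.01222 = 0.1662 eV.
λ = hc/ΔE = 1240 / 0.1662 = 7460 nm.
This line belongs to the Pfund series.

7460 nm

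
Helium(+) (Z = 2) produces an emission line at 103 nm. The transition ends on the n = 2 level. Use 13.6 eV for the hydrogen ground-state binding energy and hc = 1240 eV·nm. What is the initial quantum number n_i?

n_i = 6

The photon energy is ΔE = hc/λ = 1240 / 103 = 12.04 eV.
With Z = 2, ΔE = 54.40 × (1/n_f² − 1/n_i²), so 1/n_f² − 1/n_i² = 0.2213.
With n_f = 2: 1/n_i² = 1/4 − 0.2213 = 0.02870, so n_i ≈ 5.90.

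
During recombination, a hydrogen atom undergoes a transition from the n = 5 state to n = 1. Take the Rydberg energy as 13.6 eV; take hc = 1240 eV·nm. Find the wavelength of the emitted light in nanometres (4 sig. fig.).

ΔE = 13.60 × (1/1² − 1/5²) = 13.60 × 0.9600 = 13.06 eV.
λ = hc/ΔE = 1240 / 13.06 = 94.98 nm.

94.98 nm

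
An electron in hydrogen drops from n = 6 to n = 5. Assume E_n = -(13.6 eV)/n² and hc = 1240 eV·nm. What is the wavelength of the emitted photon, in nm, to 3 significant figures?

7460 nm

ΔE = 13.60 × (1/5² − 1/6²) = 13.60 × 0.01222 = 0.1662 eV.
λ = hc/ΔE = 1240 / 0.1662 = 7460 nm.
This line belongs to the Pfund series.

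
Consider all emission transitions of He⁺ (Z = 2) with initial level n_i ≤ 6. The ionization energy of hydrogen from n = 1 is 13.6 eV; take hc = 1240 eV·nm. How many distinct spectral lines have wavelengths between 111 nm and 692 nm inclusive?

Enumerate all n_i → n_f pairs with 1 ≤ n_f < n_i ≤ 6 and compute λ = 1240 / [13.6·4·(1/n_f² − 1/n_i²)].
Lines falling in [111, 692] nm: 4→2 (121.6 nm), 3→2 (164.1 nm), 6→3 (273.5 nm), 5→3 (320.5 nm), 4→3 (468.9 nm), 6→4 (656.5 nm).

6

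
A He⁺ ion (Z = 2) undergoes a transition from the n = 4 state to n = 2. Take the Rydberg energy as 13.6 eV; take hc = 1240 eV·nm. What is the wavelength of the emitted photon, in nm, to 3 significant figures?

For Z = 2 the level energies scale as Z², so the effective Rydberg energy is 13.6 × 4 = 54.40 eV.
ΔE = 54.40 × (1/2² − 1/4²) = 54.40 × 0.1875 = 10.20 eV.
λ = hc/ΔE = 1240 / 10.20 = 122 nm.

122 nm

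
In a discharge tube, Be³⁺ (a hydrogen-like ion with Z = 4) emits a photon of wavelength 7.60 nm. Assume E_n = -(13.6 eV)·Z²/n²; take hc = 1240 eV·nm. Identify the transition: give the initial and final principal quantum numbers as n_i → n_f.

The photon energy is ΔE = hc/λ = 1240 / 7.60 = 163.2 eV.
With Z = 4, ΔE = 217.6 × (1/n_f² − 1/n_i²), so 1/n_f² − 1/n_i² = 0.7498.
Trying n_f = 1 gives 1/n_i² = 0.2502, i.e. n_i ≈ 2; this pair matches.

n_i = 2, n_f = 1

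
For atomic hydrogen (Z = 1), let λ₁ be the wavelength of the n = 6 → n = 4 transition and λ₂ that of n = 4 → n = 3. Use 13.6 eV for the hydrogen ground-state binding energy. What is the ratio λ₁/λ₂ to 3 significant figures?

λ ∝ 1/ΔE ∝ 1/(1/n_f² − 1/n_i²), and the Z² and hc factors cancel in the ratio.
λ₁/λ₂ = (1/3² − 1/4²)/(1/4² − 1/6²) = 0.04861/0.03472 = 1.40.

1.40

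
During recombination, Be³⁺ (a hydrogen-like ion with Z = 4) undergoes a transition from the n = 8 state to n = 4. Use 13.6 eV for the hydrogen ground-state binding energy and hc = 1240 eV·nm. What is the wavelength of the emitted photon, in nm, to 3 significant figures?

For Z = 4 the level energies scale as Z², so the effective Rydberg energy is 13.6 × 16 = 217.6 eV.
ΔE = 217.6 × (1/4² − 1/8²) = 217.6 × 0.04688 = 10.20 eV.
λ = hc/ΔE = 1240 / 10.20 = 122 nm.

122 nm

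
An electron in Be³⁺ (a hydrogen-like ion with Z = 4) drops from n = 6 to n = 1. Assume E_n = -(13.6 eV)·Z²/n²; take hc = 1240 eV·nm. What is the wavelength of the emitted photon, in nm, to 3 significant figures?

For Z = 4 the level energies scale as Z², so the effective Rydberg energy is 13.6 × 16 = 217.6 eV.
ΔE = 217.6 × (1/1² − 1/6²) = 217.6 × 0.9722 = 211.6 eV.
λ = hc/ΔE = 1240 / 211.6 = 5.86 nm.

5.86 nm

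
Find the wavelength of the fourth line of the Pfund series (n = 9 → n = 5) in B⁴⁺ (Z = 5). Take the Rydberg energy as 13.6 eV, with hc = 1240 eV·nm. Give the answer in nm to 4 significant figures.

131.9 nm

The Pfund series terminates on n_f = 5; the fourth line has n_i = 5+4 = 9.
ΔE = 340.0 × (1/5² − 1/9²) = 9.402 eV.
λ = 1240 / 9.402 = 131.9 nm.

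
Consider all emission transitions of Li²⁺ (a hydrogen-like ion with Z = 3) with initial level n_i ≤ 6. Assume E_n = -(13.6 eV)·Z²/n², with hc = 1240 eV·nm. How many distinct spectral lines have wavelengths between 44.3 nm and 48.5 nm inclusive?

Enumerate all n_i → n_f pairs with 1 ≤ n_f < n_i ≤ 6 and compute λ = 1240 / [13.6·9·(1/n_f² − 1/n_i²)].
Lines falling in [44.3, 48.5] nm: 6→2 (45.59 nm), 5→2 (48.24 nm).

2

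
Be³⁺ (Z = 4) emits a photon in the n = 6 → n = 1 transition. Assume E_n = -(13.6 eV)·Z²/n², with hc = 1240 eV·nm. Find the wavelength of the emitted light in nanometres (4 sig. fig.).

5.861 nm

For Z = 4 the level energies scale as Z², so the effective Rydberg energy is 13.6 × 16 = 217.6 eV.
ΔE = 217.6 × (1/1² − 1/6²) = 217.6 × 0.9722 = 211.6 eV.
λ = hc/ΔE = 1240 / 211.6 = 5.861 nm.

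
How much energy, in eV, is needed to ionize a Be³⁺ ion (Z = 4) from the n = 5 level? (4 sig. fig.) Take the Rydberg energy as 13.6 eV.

E_n = −13.6 Z²/n² = −217.6/n² eV for Z = 4.
E_5 = −217.6/25 = −8.704 eV, so ionization (to E = 0) requires 8.704 eV.

8.704 eV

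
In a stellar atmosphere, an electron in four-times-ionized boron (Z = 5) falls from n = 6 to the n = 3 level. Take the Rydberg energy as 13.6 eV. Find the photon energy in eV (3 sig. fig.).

The Bohr energies scale as Z², so for Z = 5: E_n = −340.0/n² eV.
E_6 = −340.0/36 = −9.444 eV and E_3 = −340.0/9 = −37.78 eV.
The photon energy is |E_6 − E_3| = 28.3 eV.

28.3 eV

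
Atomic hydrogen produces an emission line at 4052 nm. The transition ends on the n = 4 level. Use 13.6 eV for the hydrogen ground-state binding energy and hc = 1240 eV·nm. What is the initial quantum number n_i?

The photon energy is ΔE = hc/λ = 1240 / 4052 = 0.3060 eV.
With Z = 1, ΔE = 13.60 × (1/n_f² − 1/n_i²), so 1/n_f² − 1/n_i² = 0.02250.
With n_f = 4: 1/n_i² = 1/16 − 0.02250 = 0.04000, so n_i ≈ 5.00.

n_i = 5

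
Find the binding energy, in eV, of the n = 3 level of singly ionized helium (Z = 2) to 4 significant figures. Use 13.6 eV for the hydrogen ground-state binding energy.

6.044 eV

E_n = −13.6 Z²/n² = −54.40/n² eV for Z = 2.
E_3 = −54.40/9 = −6.044 eV, so ionization (to E = 0) requires 6.044 eV.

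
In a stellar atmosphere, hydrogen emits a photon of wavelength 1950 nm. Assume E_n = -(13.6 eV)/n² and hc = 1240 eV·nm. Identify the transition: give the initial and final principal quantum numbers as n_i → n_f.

n_i = 8, n_f = 4

The photon energy is ΔE = hc/λ = 1240 / 1950 = 0.6359 eV.
With Z = 1, ΔE = 13.60 × (1/n_f² − 1/n_i²), so 1/n_f² − 1/n_i² = 0.04676.
Trying n_f = 4 gives 1/n_i² = 0.01574, i.e. n_i ≈ 8; this pair matches.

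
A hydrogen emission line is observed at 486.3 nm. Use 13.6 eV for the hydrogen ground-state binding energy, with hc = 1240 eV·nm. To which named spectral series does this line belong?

ΔE = 1240/486.3 = 2.550 eV.
This matches 13.6 × (1/2² − 1/4²), so n_f = 2: the Balmer series.

Balmer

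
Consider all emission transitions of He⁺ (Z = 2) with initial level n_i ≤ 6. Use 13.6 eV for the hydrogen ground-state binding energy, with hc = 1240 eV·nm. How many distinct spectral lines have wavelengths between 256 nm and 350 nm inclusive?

Enumerate all n_i → n_f pairs with 1 ≤ n_f < n_i ≤ 6 and compute λ = 1240 / [13.6·4·(1/n_f² − 1/n_i²)].
Lines falling in [256, 350] nm: 6→3 (273.5 nm), 5→3 (320.5 nm).

2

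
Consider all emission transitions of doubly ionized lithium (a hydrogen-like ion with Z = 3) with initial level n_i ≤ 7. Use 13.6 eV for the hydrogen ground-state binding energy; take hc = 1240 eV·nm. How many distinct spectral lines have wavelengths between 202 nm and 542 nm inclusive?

5

Enumerate all n_i → n_f pairs with 1 ≤ n_f < n_i ≤ 7 and compute λ = 1240 / [13.6·9·(1/n_f² − 1/n_i²)].
Lines falling in [202, 542] nm: 4→3 (208.4 nm), 7→4 (240.7 nm), 6→4 (291.8 nm), 5→4 (450.3 nm), 7→5 (517.1 nm).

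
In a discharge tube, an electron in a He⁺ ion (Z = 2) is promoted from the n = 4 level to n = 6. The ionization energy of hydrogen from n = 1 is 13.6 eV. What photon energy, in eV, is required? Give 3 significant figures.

The Bohr energies scale as Z², so for Z = 2: E_n = −54.40/n² eV.
E_6 = −54.40/36 = −1.511 eV and E_4 = −54.40/16 = −3.400 eV.
The photon energy is |E_6 − E_4| = 1.89 eV.

1.89 eV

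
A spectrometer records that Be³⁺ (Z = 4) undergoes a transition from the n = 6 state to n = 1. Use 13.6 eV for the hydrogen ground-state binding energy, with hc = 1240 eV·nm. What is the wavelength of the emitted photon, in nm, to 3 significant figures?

5.86 nm

For Z = 4 the level energies scale as Z², so the effective Rydberg energy is 13.6 × 16 = 217.6 eV.
ΔE = 217.6 × (1/1² − 1/6²) = 217.6 × 0.9722 = 211.6 eV.
λ = hc/ΔE = 1240 / 211.6 = 5.86 nm.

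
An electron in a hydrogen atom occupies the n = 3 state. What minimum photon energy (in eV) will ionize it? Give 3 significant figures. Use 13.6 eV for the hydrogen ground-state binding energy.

1.51 eV

E_3 = −13.60/9 = −1.51 eV, so ionization (to E = 0) requires 1.51 eV.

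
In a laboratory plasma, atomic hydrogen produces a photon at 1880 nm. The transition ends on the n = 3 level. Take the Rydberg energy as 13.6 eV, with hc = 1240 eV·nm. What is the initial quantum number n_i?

The photon energy is ΔE = hc/λ = 1240 / 1880 = 0.6596 eV.
With Z = 1, ΔE = 13.60 × (1/n_f² − 1/n_i²), so 1/n_f² − 1/n_i² = 0.04850.
With n_f = 3: 1/n_i² = 1/9 − 0.04850 = 0.06261, so n_i ≈ 4.00.

n_i = 4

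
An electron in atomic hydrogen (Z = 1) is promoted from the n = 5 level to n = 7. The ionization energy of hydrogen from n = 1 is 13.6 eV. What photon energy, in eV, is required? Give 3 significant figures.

0.266 eV

E_7 = −13.60/49 = −0.2776 eV and E_5 = −13.60/25 = −0.5440 eV.
The photon energy is |E_7 − E_5| = 0.266 eV.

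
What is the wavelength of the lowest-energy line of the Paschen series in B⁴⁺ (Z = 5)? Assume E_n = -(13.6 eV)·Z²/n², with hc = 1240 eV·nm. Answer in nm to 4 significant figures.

75.03 nm

The Paschen series terminates on n_f = 3; the first line has n_i = 3+1 = 4.
ΔE = 340.0 × (1/3² − 1/4²) = 16.53 eV.
λ = 1240 / 16.53 = 75.03 nm.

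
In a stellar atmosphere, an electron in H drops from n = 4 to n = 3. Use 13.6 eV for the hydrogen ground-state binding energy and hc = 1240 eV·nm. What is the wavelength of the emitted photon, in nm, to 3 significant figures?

ΔE = 13.60 × (1/3² − 1/4²) = 13.60 × 0.04861 = 0.6611 eV.
λ = hc/ΔE = 1240 / 0.6611 = 1880 nm.

1880 nm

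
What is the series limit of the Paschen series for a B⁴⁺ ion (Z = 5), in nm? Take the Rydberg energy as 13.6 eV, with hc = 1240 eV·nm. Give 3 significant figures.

32.8 nm

The Paschen series has lower level n_f = 3; the series limit corresponds to n_i → ∞.
ΔE_max = 13.6 × 25 / 3² = 37.78 eV.
λ_min = 1240 / 37.78 = 32.8 nm.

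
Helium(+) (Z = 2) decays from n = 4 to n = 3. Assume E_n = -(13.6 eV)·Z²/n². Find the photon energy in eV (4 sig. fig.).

The Bohr energies scale as Z², so for Z = 2: E_n = −54.40/n² eV.
E_4 = −54.40/16 = −3.400 eV and E_3 = −54.40/9 = −6.044 eV.
The photon energy is |E_4 − E_3| = 2.644 eV.

2.644 eV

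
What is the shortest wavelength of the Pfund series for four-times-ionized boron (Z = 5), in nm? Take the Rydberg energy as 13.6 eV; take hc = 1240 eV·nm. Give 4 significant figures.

The Pfund series has lower level n_f = 5; the series limit corresponds to n_i → ∞.
ΔE_max = 13.6 × 25 / 5² = 13.60 eV.
λ_min = 1240 / 13.60 = 91.18 nm.

91.18 nm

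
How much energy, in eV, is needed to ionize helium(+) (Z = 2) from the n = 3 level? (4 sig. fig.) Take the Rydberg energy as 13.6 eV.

6.044 eV

E_n = −13.6 Z²/n² = −54.40/n² eV for Z = 2.
E_3 = −54.40/9 = −6.044 eV, so ionization (to E = 0) requires 6.044 eV.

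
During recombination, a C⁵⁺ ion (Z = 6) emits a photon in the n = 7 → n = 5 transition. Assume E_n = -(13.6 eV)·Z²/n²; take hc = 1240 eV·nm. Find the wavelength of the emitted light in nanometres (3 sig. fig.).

For Z = 6 the level energies scale as Z², so the effective Rydberg energy is 13.6 × 36 = 489.6 eV.
ΔE = 489.6 × (1/5² − 1/7²) = 489.6 × 0.01959 = 9.592 eV.
λ = hc/ΔE = 1240 / 9.592 = 129 nm.

129 nm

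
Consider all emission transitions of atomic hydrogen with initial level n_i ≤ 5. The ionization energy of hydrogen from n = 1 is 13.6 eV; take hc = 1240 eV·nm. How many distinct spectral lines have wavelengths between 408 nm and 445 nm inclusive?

1

Enumerate all n_i → n_f pairs with 1 ≤ n_f < n_i ≤ 5 and compute λ = 1240 / [13.6·1·(1/n_f² − 1/n_i²)].
Lines falling in [408, 445] nm: 5→2 (434.2 nm).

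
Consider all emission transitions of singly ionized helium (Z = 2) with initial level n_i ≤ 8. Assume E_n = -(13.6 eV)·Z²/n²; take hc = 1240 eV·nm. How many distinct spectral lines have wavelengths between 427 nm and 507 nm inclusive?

Enumerate all n_i → n_f pairs with 1 ≤ n_f < n_i ≤ 8 and compute λ = 1240 / [13.6·4·(1/n_f² − 1/n_i²)].
Lines falling in [427, 507] nm: 4→3 (468.9 nm), 8→4 (486.3 nm).

2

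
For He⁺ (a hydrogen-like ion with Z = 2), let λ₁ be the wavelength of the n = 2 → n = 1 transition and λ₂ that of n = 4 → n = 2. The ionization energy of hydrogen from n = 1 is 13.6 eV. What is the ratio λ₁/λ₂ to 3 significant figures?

0.250

λ ∝ 1/ΔE ∝ 1/(1/n_f² − 1/n_i²), and the Z² and hc factors cancel in the ratio.
λ₁/λ₂ = (1/2² − 1/4²)/(1/1² − 1/2²) = 0.1875/0.7500 = 0.250.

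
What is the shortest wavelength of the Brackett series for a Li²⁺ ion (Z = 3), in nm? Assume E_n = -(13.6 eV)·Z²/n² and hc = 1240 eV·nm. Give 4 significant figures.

162.1 nm

The Brackett series has lower level n_f = 4; the series limit corresponds to n_i → ∞.
ΔE_max = 13.6 × 9 / 4² = 7.650 eV.
λ_min = 1240 / 7.650 = 162.1 nm.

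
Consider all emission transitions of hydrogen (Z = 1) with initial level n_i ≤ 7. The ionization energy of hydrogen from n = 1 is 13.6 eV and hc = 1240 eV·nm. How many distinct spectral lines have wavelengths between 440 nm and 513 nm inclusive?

1

Enumerate all n_i → n_f pairs with 1 ≤ n_f < n_i ≤ 7 and compute λ = 1240 / [13.6·1·(1/n_f² − 1/n_i²)].
Lines falling in [440, 513] nm: 4→2 (486.3 nm).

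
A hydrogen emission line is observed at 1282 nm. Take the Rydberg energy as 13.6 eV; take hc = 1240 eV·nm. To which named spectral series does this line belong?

Paschen

ΔE = 1240/1282 = 0.9672 eV.
This matches 13.6 × (1/3² − 1/5²), so n_f = 3: the Paschen series.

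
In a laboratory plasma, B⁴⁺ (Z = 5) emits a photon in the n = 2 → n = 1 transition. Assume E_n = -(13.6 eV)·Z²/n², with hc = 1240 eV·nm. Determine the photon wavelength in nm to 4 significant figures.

4.863 nm

For Z = 5 the level energies scale as Z², so the effective Rydberg energy is 13.6 × 25 = 340.0 eV.
ΔE = 340.0 × (1/1² − 1/2²) = 340.0 × 0.7500 = 255.0 eV.
λ = hc/ΔE = 1240 / 255.0 = 4.863 nm.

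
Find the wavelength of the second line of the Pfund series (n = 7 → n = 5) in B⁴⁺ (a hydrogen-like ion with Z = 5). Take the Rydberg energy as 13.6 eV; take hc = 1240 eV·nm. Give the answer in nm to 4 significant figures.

186.2 nm

The Pfund series terminates on n_f = 5; the second line has n_i = 5+2 = 7.
ΔE = 340.0 × (1/5² − 1/7²) = 6.661 eV.
λ = 1240 / 6.661 = 186.2 nm.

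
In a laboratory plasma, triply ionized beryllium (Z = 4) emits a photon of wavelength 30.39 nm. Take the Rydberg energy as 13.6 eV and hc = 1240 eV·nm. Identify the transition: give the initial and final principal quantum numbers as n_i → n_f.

n_i = 4, n_f = 2

The photon energy is ΔE = hc/λ = 1240 / 30.39 = 40.80 eV.
With Z = 4, ΔE = 217.6 × (1/n_f² − 1/n_i²), so 1/n_f² − 1/n_i² = 0.1875.
Trying n_f = 2 gives 1/n_i² = 0.06249, i.e. n_i ≈ 4; this pair matches.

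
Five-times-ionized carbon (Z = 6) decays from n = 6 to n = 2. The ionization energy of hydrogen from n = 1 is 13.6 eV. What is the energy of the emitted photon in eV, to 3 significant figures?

The Bohr energies scale as Z², so for Z = 6: E_n = −489.6/n² eV.
E_6 = −489.6/36 = −13.60 eV and E_2 = −489.6/4 = −122.4 eV.
The photon energy is |E_6 − E_2| = 109 eV.

109 eV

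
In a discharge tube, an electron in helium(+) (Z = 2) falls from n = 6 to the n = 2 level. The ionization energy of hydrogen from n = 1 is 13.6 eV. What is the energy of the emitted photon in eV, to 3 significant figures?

12.1 eV

The Bohr energies scale as Z², so for Z = 2: E_n = −54.40/n² eV.
E_6 = −54.40/36 = −1.511 eV and E_2 = −54.40/4 = −13.60 eV.
The photon energy is |E_6 − E_2| = 12.1 eV.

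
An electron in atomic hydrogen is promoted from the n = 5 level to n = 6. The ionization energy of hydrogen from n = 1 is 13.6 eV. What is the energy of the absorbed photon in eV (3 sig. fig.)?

E_6 = −13.60/36 = −0.3778 eV and E_5 = −13.60/25 = −0.5440 eV.
The photon energy is |E_6 − E_5| = 0.166 eV.

0.166 eV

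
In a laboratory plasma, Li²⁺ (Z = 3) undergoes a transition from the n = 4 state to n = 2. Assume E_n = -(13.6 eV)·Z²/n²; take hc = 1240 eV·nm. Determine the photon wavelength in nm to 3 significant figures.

54.0 nm

For Z = 3 the level energies scale as Z², so the effective Rydberg energy is 13.6 × 9 = 122.4 eV.
ΔE = 122.4 × (1/2² − 1/4²) = 122.4 × 0.1875 = 22.95 eV.
λ = hc/ΔE = 1240 / 22.95 = 54.0 nm.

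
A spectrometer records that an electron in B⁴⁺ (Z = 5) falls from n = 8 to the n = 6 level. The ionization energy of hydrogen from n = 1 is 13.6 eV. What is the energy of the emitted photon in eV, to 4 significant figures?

The Bohr energies scale as Z², so for Z = 5: E_n = −340.0/n² eV.
E_8 = −340.0/64 = −5.313 eV and E_6 = −340.0/36 = −9.444 eV.
The photon energy is |E_8 − E_6| = 4.132 eV.

4.132 eV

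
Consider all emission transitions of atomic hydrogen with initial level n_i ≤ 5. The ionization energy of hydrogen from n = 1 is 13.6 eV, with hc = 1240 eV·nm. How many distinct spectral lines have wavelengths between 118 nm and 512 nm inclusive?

Enumerate all n_i → n_f pairs with 1 ≤ n_f < n_i ≤ 5 and compute λ = 1240 / [13.6·1·(1/n_f² − 1/n_i²)].
Lines falling in [118, 512] nm: 2→1 (121.6 nm), 5→2 (434.2 nm), 4→2 (486.3 nm).

3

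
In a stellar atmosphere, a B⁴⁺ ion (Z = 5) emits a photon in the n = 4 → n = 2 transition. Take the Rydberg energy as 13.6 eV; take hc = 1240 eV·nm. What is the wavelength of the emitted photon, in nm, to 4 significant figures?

19.45 nm

For Z = 5 the level energies scale as Z², so the effective Rydberg energy is 13.6 × 25 = 340.0 eV.
ΔE = 340.0 × (1/2² − 1/4²) = 340.0 × 0.1875 = 63.75 eV.
λ = hc/ΔE = 1240 / 63.75 = 19.45 nm.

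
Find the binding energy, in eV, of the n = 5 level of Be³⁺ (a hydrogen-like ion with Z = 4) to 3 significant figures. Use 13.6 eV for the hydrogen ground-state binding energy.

E_n = −13.6 Z²/n² = −217.6/n² eV for Z = 4.
E_5 = −217.6/25 = −8.70 eV, so ionization (to E = 0) requires 8.70 eV.

8.70 eV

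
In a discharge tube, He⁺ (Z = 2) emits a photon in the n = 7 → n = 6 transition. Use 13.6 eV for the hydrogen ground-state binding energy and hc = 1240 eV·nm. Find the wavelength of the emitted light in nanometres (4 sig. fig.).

3093 nm

For Z = 2 the level energies scale as Z², so the effective Rydberg energy is 13.6 × 4 = 54.40 eV.
ΔE = 54.40 × (1/6² − 1/7²) = 54.40 × 0.007370 = 0.4009 eV.
λ = hc/ΔE = 1240 / 0.4009 = 3093 nm.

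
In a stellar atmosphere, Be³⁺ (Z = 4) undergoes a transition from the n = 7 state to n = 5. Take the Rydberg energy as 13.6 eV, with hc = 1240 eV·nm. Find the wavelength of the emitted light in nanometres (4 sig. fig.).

290.9 nm

For Z = 4 the level energies scale as Z², so the effective Rydberg energy is 13.6 × 16 = 217.6 eV.
ΔE = 217.6 × (1/5² − 1/7²) = 217.6 × 0.01959 = 4.263 eV.
λ = hc/ΔE = 1240 / 4.263 = 290.9 nm.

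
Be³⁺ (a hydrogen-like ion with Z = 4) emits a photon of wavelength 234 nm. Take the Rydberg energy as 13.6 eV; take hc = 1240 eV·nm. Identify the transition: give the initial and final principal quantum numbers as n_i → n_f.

n_i = 8, n_f = 5

The photon energy is ΔE = hc/λ = 1240 / 234 = 5.299 eV.
With Z = 4, ΔE = 217.6 × (1/n_f² − 1/n_i²), so 1/n_f² − 1/n_i² = 0.02435.
Trying n_f = 5 gives 1/n_i² = 0.01565, i.e. n_i ≈ 8; this pair matches.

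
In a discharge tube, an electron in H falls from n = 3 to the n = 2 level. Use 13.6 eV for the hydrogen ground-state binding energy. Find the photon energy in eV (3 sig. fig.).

E_3 = −13.60/9 = −1.511 eV and E_2 = −13.60/4 = −3.400 eV.
The photon energy is |E_3 − E_2| = 1.89 eV.

1.89 eV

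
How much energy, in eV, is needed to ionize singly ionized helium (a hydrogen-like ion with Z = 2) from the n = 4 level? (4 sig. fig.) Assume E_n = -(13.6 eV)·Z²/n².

E_n = −13.6 Z²/n² = −54.40/n² eV for Z = 2.
E_4 = −54.40/16 = −3.400 eV, so ionization (to E = 0) requires 3.400 eV.

3.400 eV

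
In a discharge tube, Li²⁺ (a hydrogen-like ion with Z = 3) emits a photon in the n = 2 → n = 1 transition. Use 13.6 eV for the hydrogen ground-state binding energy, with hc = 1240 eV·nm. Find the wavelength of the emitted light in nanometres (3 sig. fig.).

For Z = 3 the level energies scale as Z², so the effective Rydberg energy is 13.6 × 9 = 122.4 eV.
ΔE = 122.4 × (1/1² − 1/2²) = 122.4 × 0.7500 = 91.80 eV.
λ = hc/ΔE = 1240 / 91.80 = 13.5 nm.

13.5 nm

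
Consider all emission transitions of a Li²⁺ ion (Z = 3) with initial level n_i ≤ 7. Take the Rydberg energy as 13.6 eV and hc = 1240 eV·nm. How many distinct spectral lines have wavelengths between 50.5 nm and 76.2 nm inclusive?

Enumerate all n_i → n_f pairs with 1 ≤ n_f < n_i ≤ 7 and compute λ = 1240 / [13.6·9·(1/n_f² − 1/n_i²)].
Lines falling in [50.5, 76.2] nm: 4→2 (54.03 nm), 3→2 (72.94 nm).

2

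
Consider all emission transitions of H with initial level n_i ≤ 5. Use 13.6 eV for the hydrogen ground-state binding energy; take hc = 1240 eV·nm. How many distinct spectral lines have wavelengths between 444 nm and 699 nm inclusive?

Enumerate all n_i → n_f pairs with 1 ≤ n_f < n_i ≤ 5 and compute λ = 1240 / [13.6·1·(1/n_f² − 1/n_i²)].
Lines falling in [444, 699] nm: 4→2 (486.3 nm), 3→2 (656.5 nm).

2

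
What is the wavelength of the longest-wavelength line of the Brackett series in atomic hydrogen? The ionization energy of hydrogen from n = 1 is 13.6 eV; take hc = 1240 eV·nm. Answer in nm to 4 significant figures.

4052 nm

The Brackett series terminates on n_f = 4; the first line has n_i = 4+1 = 5.
ΔE = 13.60 × (1/4² − 1/5²) = 0.3060 eV.
λ = 1240 / 0.3060 = 4052 nm.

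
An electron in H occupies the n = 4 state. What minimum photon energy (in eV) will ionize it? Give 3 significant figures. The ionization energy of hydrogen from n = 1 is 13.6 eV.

E_4 = −13.60/16 = −0.850 eV, so ionization (to E = 0) requires 0.850 eV.

0.850 eV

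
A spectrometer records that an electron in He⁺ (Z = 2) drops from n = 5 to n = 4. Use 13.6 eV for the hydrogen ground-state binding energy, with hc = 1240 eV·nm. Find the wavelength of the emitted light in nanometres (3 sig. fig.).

For Z = 2 the level energies scale as Z², so the effective Rydberg energy is 13.6 × 4 = 54.40 eV.
ΔE = 54.40 × (1/4² − 1/5²) = 54.40 × 0.02250 = 1.224 eV.
λ = hc/ΔE = 1240 / 1.224 = 1010 nm.

1010 nm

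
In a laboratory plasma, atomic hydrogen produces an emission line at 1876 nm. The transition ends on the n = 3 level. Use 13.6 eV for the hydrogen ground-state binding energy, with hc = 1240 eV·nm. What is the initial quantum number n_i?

The photon energy is ΔE = hc/λ = 1240 / 1876 = 0.6610 eV.
With Z = 1, ΔE = 13.60 × (1/n_f² − 1/n_i²), so 1/n_f² − 1/n_i² = 0.04860.
With n_f = 3: 1/n_i² = 1/9 − 0.04860 = 0.06251, so n_i ≈ 4.00.

n_i = 4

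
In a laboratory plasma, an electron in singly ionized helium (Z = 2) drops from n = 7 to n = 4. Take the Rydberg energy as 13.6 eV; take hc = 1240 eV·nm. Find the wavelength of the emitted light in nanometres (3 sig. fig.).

542 nm

For Z = 2 the level energies scale as Z², so the effective Rydberg energy is 13.6 × 4 = 54.40 eV.
ΔE = 54.40 × (1/4² − 1/7²) = 54.40 × 0.04209 = 2.290 eV.
λ = hc/ΔE = 1240 / 2.290 = 542 nm.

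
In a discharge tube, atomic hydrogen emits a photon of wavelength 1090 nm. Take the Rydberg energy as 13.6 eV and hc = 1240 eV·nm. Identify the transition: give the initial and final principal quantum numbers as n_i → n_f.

The photon energy is ΔE = hc/λ = 1240 / 1090 = 1.138 eV.
With Z = 1, ΔE = 13.60 × (1/n_f² − 1/n_i²), so 1/n_f² − 1/n_i² = 0.08365.
Trying n_f = 3 gives 1/n_i² = 0.02746, i.e. n_i ≈ 6; this pair matches.

n_i = 6, n_f = 3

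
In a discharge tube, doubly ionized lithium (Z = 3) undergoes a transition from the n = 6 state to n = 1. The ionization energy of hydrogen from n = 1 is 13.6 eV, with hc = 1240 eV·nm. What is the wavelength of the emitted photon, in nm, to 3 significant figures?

10.4 nm

For Z = 3 the level energies scale as Z², so the effective Rydberg energy is 13.6 × 9 = 122.4 eV.
ΔE = 122.4 × (1/1² − 1/6²) = 122.4 × 0.9722 = 119.0 eV.
λ = hc/ΔE = 1240 / 119.0 = 10.4 nm.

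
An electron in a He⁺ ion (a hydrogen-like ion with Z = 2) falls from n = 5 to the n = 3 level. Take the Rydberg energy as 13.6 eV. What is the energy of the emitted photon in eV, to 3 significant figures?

The Bohr energies scale as Z², so for Z = 2: E_n = −54.40/n² eV.
E_5 = −54.40/25 = −2.176 eV and E_3 = −54.40/9 = −6.044 eV.
The photon energy is |E_5 − E_3| = 3.87 eV.

3.87 eV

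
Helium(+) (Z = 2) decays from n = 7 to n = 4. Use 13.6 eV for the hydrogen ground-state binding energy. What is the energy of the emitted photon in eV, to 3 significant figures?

The Bohr energies scale as Z², so for Z = 2: E_n = −54.40/n² eV.
E_7 = −54.40/49 = −1.110 eV and E_4 = −54.40/16 = −3.400 eV.
The photon energy is |E_7 − E_4| = 2.29 eV.

2.29 eV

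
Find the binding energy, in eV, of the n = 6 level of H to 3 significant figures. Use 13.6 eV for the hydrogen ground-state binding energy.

0.378 eV

E_6 = −13.60/36 = −0.378 eV, so ionization (to E = 0) requires 0.378 eV.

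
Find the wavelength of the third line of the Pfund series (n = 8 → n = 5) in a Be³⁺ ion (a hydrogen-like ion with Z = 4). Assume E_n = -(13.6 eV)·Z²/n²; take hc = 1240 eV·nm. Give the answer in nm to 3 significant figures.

The Pfund series terminates on n_f = 5; the third line has n_i = 5+3 = 8.
ΔE = 217.6 × (1/5² − 1/8²) = 5.304 eV.
λ = 1240 / 5.304 = 234 nm.

234 nm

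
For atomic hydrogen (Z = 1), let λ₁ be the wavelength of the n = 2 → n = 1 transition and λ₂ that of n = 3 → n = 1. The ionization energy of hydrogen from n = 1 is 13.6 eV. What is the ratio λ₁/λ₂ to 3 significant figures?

λ ∝ 1/ΔE ∝ 1/(1/n_f² − 1/n_i²), and the Z² and hc factors cancel in the ratio.
λ₁/λ₂ = (1/1² − 1/3²)/(1/1² − 1/2²) = 0.8889/0.7500 = 1.19.

1.19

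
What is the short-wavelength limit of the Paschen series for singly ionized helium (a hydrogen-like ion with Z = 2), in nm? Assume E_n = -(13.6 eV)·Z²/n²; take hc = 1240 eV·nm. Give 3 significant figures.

205 nm

The Paschen series has lower level n_f = 3; the series limit corresponds to n_i → ∞.
ΔE_max = 13.6 × 4 / 3² = 6.044 eV.
λ_min = 1240 / 6.044 = 205 nm.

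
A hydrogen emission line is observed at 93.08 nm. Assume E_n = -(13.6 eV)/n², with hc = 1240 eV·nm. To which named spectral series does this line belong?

ΔE = 1240/93.08 = 13.32 eV.
This matches 13.6 × (1/1² − 1/7²), so n_f = 1: the Lyman series.

Lyman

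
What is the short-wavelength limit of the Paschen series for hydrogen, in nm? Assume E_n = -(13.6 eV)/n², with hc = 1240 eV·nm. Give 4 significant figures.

820.6 nm

The Paschen series has lower level n_f = 3; the series limit corresponds to n_i → ∞.
ΔE_max = 13.6 × 1 / 3² = 1.511 eV.
λ_min = 1240 / 1.511 = 820.6 nm.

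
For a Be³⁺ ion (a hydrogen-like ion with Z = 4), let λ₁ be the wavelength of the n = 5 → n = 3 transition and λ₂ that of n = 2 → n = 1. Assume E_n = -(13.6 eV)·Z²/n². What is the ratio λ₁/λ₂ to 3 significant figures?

10.5

λ ∝ 1/ΔE ∝ 1/(1/n_f² − 1/n_i²), and the Z² and hc factors cancel in the ratio.
λ₁/λ₂ = (1/1² − 1/2²)/(1/3² − 1/5²) = 0.7500/0.07111 = 10.5.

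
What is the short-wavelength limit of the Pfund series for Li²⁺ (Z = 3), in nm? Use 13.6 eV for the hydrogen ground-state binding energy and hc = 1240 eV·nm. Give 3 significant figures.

253 nm

The Pfund series has lower level n_f = 5; the series limit corresponds to n_i → ∞.
ΔE_max = 13.6 × 9 / 5² = 4.896 eV.
λ_min = 1240 / 4.896 = 253 nm.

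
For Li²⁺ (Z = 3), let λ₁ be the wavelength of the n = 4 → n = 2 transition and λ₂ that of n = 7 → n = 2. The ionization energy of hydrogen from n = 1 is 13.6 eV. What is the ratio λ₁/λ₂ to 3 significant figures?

λ ∝ 1/ΔE ∝ 1/(1/n_f² − 1/n_i²), and the Z² and hc factors cancel in the ratio.
λ₁/λ₂ = (1/2² − 1/7²)/(1/2² − 1/4²) = 0.2296/0.1875 = 1.22.

1.22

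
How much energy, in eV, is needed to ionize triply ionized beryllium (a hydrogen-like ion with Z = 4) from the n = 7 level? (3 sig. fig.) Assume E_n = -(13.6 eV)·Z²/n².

4.44 eV

E_n = −13.6 Z²/n² = −217.6/n² eV for Z = 4.
E_7 = −217.6/49 = −4.44 eV, so ionization (to E = 0) requires 4.44 eV.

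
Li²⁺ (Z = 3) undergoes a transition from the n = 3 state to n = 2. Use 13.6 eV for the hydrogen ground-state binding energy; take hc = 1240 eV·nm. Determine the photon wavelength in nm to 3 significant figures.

72.9 nm

For Z = 3 the level energies scale as Z², so the effective Rydberg energy is 13.6 × 9 = 122.4 eV.
ΔE = 122.4 × (1/2² − 1/3²) = 122.4 × 0.1389 = 17.00 eV.
λ = hc/ΔE = 1240 / 17.00 = 72.9 nm.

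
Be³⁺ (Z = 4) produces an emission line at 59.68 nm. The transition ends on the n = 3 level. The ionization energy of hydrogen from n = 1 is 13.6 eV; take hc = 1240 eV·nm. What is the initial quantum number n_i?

n_i = 8

The photon energy is ΔE = hc/λ = 1240 / 59.68 = 20.78 eV.
With Z = 4, ΔE = 217.6 × (1/n_f² − 1/n_i²), so 1/n_f² − 1/n_i² = 0.09548.
With n_f = 3: 1/n_i² = 1/9 − 0.09548 = 0.01563, so n_i ≈ 8.00.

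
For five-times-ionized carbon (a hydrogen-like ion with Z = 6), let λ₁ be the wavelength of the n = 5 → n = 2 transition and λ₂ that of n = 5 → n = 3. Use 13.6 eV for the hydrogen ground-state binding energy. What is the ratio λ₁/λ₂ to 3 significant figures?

λ ∝ 1/ΔE ∝ 1/(1/n_f² − 1/n_i²), and the Z² and hc factors cancel in the ratio.
λ₁/λ₂ = (1/3² − 1/5²)/(1/2² − 1/5²) = 0.07111/0.2100 = 0.339.

0.339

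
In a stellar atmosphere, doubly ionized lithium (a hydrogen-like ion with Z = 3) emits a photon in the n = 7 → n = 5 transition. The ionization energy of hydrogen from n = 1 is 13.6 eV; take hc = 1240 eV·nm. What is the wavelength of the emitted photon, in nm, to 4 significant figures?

For Z = 3 the level energies scale as Z², so the effective Rydberg energy is 13.6 × 9 = 122.4 eV.
ΔE = 122.4 × (1/5² − 1/7²) = 122.4 × 0.01959 = 2.398 eV.
λ = hc/ΔE = 1240 / 2.398 = 517.1 nm.

517.1 nm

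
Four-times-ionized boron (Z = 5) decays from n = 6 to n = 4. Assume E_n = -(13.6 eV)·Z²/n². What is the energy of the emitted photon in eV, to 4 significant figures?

11.81 eV

The Bohr energies scale as Z², so for Z = 5: E_n = −340.0/n² eV.
E_6 = −340.0/36 = −9.444 eV and E_4 = −340.0/16 = −21.25 eV.
The photon energy is |E_6 − E_4| = 11.81 eV.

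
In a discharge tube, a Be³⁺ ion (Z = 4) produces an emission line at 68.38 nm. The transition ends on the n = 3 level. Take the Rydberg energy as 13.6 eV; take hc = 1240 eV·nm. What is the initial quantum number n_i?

The photon energy is ΔE = hc/λ = 1240 / 68.38 = 18.13 eV.
With Z = 4, ΔE = 217.6 × (1/n_f² − 1/n_i²), so 1/n_f² − 1/n_i² = 0.08334.
With n_f = 3: 1/n_i² = 1/9 − 0.08334 = 0.02777, so n_i ≈ 6.00.

n_i = 6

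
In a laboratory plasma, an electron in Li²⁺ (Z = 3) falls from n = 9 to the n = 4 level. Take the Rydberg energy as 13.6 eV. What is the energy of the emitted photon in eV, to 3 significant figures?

6.14 eV

The Bohr energies scale as Z², so for Z = 3: E_n = −122.4/n² eV.
E_9 = −122.4/81 = −1.511 eV and E_4 = −122.4/16 = −7.650 eV.
The photon energy is |E_9 − E_4| = 6.14 eV.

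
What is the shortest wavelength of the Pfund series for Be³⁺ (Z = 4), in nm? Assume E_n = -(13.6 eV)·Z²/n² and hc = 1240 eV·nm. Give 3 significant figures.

The Pfund series has lower level n_f = 5; the series limit corresponds to n_i → ∞.
ΔE_max = 13.6 × 16 / 5² = 8.704 eV.
λ_min = 1240 / 8.704 = 142 nm.

142 nm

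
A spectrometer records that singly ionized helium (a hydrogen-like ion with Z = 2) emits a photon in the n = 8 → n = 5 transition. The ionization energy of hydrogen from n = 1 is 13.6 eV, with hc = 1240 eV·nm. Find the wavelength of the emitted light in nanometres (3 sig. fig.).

935 nm

For Z = 2 the level energies scale as Z², so the effective Rydberg energy is 13.6 × 4 = 54.40 eV.
ΔE = 54.40 × (1/5² − 1/8²) = 54.40 × 0.02438 = 1.326 eV.
λ = hc/ΔE = 1240 / 1.326 = 935 nm.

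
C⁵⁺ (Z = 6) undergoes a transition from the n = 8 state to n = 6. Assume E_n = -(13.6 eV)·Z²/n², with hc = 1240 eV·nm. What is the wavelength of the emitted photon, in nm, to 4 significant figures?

For Z = 6 the level energies scale as Z², so the effective Rydberg energy is 13.6 × 36 = 489.6 eV.
ΔE = 489.6 × (1/6² − 1/8²) = 489.6 × 0.01215 = 5.950 eV.
λ = hc/ΔE = 1240 / 5.950 = 208.4 nm.

208.4 nm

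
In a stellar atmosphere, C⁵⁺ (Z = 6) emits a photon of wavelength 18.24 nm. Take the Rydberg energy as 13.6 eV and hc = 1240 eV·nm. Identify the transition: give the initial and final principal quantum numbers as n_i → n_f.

The photon energy is ΔE = hc/λ = 1240 / 18.24 = 67.98 eV.
With Z = 6, ΔE = 489.6 × (1/n_f² − 1/n_i²), so 1/n_f² − 1/n_i² = 0.1389.
Trying n_f = 2 gives 1/n_i² = 0.1111, i.e. n_i ≈ 3; this pair matches.

n_i = 3, n_f = 2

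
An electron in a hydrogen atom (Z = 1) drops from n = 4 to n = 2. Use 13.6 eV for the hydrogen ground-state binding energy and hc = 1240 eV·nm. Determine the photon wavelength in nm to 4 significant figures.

486.3 nm

ΔE = 13.60 × (1/2² − 1/4²) = 13.60 × 0.1875 = 2.550 eV.
λ = hc/ΔE = 1240 / 2.550 = 486.3 nm.
This line belongs to the Balmer series.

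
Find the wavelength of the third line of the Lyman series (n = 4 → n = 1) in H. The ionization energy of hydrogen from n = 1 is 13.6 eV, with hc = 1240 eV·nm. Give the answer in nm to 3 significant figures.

The Lyman series terminates on n_f = 1; the third line has n_i = 1+3 = 4.
ΔE = 13.60 × (1/1² − 1/4²) = 12.75 eV.
λ = 1240 / 12.75 = 97.3 nm.

97.3 nm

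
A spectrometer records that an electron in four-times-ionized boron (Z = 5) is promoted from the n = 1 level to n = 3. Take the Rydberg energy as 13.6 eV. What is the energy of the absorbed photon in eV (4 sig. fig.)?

The Bohr energies scale as Z², so for Z = 5: E_n = −340.0/n² eV.
E_3 = −340.0/9 = −37.78 eV and E_1 = −340.0/1 = −340.0 eV.
The photon energy is |E_3 − E_1| = 302.2 eV.

302.2 eV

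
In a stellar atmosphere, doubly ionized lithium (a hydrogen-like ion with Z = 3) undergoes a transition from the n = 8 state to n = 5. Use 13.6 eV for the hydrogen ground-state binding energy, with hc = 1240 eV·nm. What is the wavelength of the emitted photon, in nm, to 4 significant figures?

415.6 nm

For Z = 3 the level energies scale as Z², so the effective Rydberg energy is 13.6 × 9 = 122.4 eV.
ΔE = 122.4 × (1/5² − 1/8²) = 122.4 × 0.02438 = 2.984 eV.
λ = hc/ΔE = 1240 / 2.984 = 415.6 nm.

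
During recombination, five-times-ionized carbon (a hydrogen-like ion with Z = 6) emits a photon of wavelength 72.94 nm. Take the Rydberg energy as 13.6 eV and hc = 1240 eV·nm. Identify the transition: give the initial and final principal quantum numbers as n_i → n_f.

n_i = 6, n_f = 4

The photon energy is ΔE = hc/λ = 1240 / 72.94 = 17.00 eV.
With Z = 6, ΔE = 489.6 × (1/n_f² − 1/n_i²), so 1/n_f² − 1/n_i² = 0.03472.
Trying n_f = 4 gives 1/n_i² = 0.02778, i.e. n_i ≈ 6; this pair matches.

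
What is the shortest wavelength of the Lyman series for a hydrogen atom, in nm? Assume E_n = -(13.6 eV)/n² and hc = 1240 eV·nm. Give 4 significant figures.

The Lyman series has lower level n_f = 1; the series limit corresponds to n_i → ∞.
ΔE_max = 13.6 × 1 / 1² = 13.60 eV.
λ_min = 1240 / 13.60 = 91.18 nm.

91.18 nm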